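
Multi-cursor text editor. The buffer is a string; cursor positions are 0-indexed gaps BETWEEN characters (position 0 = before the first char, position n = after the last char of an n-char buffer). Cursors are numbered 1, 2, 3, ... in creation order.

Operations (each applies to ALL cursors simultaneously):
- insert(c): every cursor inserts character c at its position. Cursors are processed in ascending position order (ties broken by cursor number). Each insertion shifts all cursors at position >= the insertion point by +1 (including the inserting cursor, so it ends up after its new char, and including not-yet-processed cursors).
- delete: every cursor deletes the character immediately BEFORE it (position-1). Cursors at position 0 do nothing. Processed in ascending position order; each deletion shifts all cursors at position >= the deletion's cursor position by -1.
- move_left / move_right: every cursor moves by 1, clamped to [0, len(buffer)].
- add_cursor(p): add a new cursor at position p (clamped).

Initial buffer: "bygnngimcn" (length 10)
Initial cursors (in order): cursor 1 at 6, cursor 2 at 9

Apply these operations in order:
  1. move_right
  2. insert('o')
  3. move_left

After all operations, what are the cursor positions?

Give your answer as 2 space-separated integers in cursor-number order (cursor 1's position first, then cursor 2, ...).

Answer: 7 11

Derivation:
After op 1 (move_right): buffer="bygnngimcn" (len 10), cursors c1@7 c2@10, authorship ..........
After op 2 (insert('o')): buffer="bygnngiomcno" (len 12), cursors c1@8 c2@12, authorship .......1...2
After op 3 (move_left): buffer="bygnngiomcno" (len 12), cursors c1@7 c2@11, authorship .......1...2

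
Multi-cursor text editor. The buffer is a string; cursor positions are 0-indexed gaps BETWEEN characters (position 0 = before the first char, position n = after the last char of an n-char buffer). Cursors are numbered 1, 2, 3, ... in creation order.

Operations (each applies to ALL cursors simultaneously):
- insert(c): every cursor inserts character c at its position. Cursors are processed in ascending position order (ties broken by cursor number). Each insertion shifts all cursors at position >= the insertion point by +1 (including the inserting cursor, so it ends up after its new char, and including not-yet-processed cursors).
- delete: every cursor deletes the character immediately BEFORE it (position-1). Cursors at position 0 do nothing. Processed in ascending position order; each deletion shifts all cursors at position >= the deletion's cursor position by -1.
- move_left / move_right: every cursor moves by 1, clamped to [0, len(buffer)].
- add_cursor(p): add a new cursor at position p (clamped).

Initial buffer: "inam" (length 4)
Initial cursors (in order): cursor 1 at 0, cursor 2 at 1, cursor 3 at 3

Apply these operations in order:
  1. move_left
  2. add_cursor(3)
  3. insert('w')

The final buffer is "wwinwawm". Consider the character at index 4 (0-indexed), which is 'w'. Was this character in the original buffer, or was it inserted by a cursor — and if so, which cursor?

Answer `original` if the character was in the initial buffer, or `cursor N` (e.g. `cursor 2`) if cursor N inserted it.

Answer: cursor 3

Derivation:
After op 1 (move_left): buffer="inam" (len 4), cursors c1@0 c2@0 c3@2, authorship ....
After op 2 (add_cursor(3)): buffer="inam" (len 4), cursors c1@0 c2@0 c3@2 c4@3, authorship ....
After op 3 (insert('w')): buffer="wwinwawm" (len 8), cursors c1@2 c2@2 c3@5 c4@7, authorship 12..3.4.
Authorship (.=original, N=cursor N): 1 2 . . 3 . 4 .
Index 4: author = 3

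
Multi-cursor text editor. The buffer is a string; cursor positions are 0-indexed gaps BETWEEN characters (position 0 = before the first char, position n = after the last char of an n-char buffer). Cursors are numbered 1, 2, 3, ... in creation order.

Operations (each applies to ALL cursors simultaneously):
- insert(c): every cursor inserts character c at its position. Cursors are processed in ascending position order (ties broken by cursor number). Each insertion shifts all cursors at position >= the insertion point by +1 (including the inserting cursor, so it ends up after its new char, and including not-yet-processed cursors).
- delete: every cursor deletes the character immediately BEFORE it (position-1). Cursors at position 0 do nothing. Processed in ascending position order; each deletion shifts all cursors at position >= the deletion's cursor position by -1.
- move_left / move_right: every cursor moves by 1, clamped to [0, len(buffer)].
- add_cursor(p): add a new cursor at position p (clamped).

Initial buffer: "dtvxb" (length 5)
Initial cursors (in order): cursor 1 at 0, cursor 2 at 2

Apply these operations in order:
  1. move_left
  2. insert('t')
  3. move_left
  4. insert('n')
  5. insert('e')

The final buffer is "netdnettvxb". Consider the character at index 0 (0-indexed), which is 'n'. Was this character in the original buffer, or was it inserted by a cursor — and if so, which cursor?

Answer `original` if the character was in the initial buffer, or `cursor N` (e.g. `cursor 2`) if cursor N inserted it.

Answer: cursor 1

Derivation:
After op 1 (move_left): buffer="dtvxb" (len 5), cursors c1@0 c2@1, authorship .....
After op 2 (insert('t')): buffer="tdttvxb" (len 7), cursors c1@1 c2@3, authorship 1.2....
After op 3 (move_left): buffer="tdttvxb" (len 7), cursors c1@0 c2@2, authorship 1.2....
After op 4 (insert('n')): buffer="ntdnttvxb" (len 9), cursors c1@1 c2@4, authorship 11.22....
After op 5 (insert('e')): buffer="netdnettvxb" (len 11), cursors c1@2 c2@6, authorship 111.222....
Authorship (.=original, N=cursor N): 1 1 1 . 2 2 2 . . . .
Index 0: author = 1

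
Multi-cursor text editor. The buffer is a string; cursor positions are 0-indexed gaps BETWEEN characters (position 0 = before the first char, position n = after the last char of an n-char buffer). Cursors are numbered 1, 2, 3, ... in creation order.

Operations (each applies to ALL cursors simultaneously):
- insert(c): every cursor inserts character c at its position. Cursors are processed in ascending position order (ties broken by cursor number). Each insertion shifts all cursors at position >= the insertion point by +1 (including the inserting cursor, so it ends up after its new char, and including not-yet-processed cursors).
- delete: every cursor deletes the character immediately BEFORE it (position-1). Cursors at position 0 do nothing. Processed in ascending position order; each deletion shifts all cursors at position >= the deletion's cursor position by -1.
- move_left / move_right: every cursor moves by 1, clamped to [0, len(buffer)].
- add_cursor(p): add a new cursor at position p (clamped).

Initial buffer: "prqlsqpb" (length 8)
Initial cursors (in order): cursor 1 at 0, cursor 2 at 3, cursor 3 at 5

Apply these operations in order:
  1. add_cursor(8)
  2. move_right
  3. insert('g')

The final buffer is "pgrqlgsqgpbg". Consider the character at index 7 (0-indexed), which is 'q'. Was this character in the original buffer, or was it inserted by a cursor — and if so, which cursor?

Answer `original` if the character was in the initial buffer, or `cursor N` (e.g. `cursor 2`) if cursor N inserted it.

After op 1 (add_cursor(8)): buffer="prqlsqpb" (len 8), cursors c1@0 c2@3 c3@5 c4@8, authorship ........
After op 2 (move_right): buffer="prqlsqpb" (len 8), cursors c1@1 c2@4 c3@6 c4@8, authorship ........
After op 3 (insert('g')): buffer="pgrqlgsqgpbg" (len 12), cursors c1@2 c2@6 c3@9 c4@12, authorship .1...2..3..4
Authorship (.=original, N=cursor N): . 1 . . . 2 . . 3 . . 4
Index 7: author = original

Answer: original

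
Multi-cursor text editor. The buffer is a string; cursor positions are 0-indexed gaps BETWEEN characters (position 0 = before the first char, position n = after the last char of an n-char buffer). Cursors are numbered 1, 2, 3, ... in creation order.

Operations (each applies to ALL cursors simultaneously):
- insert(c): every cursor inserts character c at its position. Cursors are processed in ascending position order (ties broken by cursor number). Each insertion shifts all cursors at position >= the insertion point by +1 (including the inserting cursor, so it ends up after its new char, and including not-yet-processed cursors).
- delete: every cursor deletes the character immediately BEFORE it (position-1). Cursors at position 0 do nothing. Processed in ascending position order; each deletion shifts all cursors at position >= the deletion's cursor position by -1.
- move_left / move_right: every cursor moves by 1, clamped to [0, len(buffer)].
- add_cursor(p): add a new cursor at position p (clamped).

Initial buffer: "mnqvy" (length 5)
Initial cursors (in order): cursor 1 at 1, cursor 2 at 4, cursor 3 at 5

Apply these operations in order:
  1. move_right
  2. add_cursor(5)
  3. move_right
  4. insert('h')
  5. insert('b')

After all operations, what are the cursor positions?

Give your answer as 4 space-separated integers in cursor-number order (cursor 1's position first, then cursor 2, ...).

After op 1 (move_right): buffer="mnqvy" (len 5), cursors c1@2 c2@5 c3@5, authorship .....
After op 2 (add_cursor(5)): buffer="mnqvy" (len 5), cursors c1@2 c2@5 c3@5 c4@5, authorship .....
After op 3 (move_right): buffer="mnqvy" (len 5), cursors c1@3 c2@5 c3@5 c4@5, authorship .....
After op 4 (insert('h')): buffer="mnqhvyhhh" (len 9), cursors c1@4 c2@9 c3@9 c4@9, authorship ...1..234
After op 5 (insert('b')): buffer="mnqhbvyhhhbbb" (len 13), cursors c1@5 c2@13 c3@13 c4@13, authorship ...11..234234

Answer: 5 13 13 13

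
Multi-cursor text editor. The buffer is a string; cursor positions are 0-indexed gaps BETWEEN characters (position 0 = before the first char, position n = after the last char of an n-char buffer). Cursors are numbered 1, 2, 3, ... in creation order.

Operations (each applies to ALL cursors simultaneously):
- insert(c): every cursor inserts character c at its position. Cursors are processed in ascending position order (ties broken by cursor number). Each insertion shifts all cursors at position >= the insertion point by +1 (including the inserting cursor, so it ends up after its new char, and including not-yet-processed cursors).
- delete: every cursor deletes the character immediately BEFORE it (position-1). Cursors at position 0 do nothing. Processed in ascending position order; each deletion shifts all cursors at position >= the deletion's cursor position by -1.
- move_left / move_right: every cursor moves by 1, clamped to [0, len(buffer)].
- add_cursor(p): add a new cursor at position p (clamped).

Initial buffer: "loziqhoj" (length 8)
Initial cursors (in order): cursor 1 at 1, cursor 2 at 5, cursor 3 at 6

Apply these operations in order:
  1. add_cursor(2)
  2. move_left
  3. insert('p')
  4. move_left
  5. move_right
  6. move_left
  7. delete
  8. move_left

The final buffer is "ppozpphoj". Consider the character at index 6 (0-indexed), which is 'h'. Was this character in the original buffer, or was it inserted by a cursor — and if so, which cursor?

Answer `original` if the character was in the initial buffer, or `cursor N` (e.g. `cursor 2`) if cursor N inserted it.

After op 1 (add_cursor(2)): buffer="loziqhoj" (len 8), cursors c1@1 c4@2 c2@5 c3@6, authorship ........
After op 2 (move_left): buffer="loziqhoj" (len 8), cursors c1@0 c4@1 c2@4 c3@5, authorship ........
After op 3 (insert('p')): buffer="plpozipqphoj" (len 12), cursors c1@1 c4@3 c2@7 c3@9, authorship 1.4...2.3...
After op 4 (move_left): buffer="plpozipqphoj" (len 12), cursors c1@0 c4@2 c2@6 c3@8, authorship 1.4...2.3...
After op 5 (move_right): buffer="plpozipqphoj" (len 12), cursors c1@1 c4@3 c2@7 c3@9, authorship 1.4...2.3...
After op 6 (move_left): buffer="plpozipqphoj" (len 12), cursors c1@0 c4@2 c2@6 c3@8, authorship 1.4...2.3...
After op 7 (delete): buffer="ppozpphoj" (len 9), cursors c1@0 c4@1 c2@4 c3@5, authorship 14..23...
After op 8 (move_left): buffer="ppozpphoj" (len 9), cursors c1@0 c4@0 c2@3 c3@4, authorship 14..23...
Authorship (.=original, N=cursor N): 1 4 . . 2 3 . . .
Index 6: author = original

Answer: original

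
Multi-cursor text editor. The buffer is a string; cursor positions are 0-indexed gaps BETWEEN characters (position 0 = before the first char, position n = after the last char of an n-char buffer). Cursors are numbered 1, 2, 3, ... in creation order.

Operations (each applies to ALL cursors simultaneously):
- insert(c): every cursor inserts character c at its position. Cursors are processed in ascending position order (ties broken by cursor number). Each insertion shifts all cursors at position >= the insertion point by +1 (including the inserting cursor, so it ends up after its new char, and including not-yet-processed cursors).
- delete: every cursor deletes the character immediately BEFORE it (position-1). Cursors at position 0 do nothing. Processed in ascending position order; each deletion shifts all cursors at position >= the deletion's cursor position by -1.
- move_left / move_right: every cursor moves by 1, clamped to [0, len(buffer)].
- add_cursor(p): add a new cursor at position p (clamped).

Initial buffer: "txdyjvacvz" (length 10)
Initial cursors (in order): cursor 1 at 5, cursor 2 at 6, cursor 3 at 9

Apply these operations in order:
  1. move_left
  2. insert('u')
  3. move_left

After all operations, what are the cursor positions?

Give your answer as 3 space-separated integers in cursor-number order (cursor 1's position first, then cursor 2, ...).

After op 1 (move_left): buffer="txdyjvacvz" (len 10), cursors c1@4 c2@5 c3@8, authorship ..........
After op 2 (insert('u')): buffer="txdyujuvacuvz" (len 13), cursors c1@5 c2@7 c3@11, authorship ....1.2...3..
After op 3 (move_left): buffer="txdyujuvacuvz" (len 13), cursors c1@4 c2@6 c3@10, authorship ....1.2...3..

Answer: 4 6 10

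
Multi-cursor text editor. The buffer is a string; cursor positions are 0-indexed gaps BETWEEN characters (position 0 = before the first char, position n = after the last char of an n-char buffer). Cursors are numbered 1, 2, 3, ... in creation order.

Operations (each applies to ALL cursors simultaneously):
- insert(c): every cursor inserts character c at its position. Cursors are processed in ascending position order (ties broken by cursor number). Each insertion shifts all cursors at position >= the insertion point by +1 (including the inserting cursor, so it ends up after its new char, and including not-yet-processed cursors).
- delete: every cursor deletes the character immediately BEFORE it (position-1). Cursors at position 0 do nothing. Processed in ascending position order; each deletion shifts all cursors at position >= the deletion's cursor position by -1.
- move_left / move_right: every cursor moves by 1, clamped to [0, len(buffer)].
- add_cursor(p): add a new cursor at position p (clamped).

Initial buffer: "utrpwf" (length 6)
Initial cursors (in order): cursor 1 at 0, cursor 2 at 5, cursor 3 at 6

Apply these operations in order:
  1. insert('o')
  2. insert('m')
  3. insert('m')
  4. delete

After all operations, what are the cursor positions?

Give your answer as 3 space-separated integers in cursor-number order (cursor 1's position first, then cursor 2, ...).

Answer: 2 9 12

Derivation:
After op 1 (insert('o')): buffer="outrpwofo" (len 9), cursors c1@1 c2@7 c3@9, authorship 1.....2.3
After op 2 (insert('m')): buffer="omutrpwomfom" (len 12), cursors c1@2 c2@9 c3@12, authorship 11.....22.33
After op 3 (insert('m')): buffer="ommutrpwommfomm" (len 15), cursors c1@3 c2@11 c3@15, authorship 111.....222.333
After op 4 (delete): buffer="omutrpwomfom" (len 12), cursors c1@2 c2@9 c3@12, authorship 11.....22.33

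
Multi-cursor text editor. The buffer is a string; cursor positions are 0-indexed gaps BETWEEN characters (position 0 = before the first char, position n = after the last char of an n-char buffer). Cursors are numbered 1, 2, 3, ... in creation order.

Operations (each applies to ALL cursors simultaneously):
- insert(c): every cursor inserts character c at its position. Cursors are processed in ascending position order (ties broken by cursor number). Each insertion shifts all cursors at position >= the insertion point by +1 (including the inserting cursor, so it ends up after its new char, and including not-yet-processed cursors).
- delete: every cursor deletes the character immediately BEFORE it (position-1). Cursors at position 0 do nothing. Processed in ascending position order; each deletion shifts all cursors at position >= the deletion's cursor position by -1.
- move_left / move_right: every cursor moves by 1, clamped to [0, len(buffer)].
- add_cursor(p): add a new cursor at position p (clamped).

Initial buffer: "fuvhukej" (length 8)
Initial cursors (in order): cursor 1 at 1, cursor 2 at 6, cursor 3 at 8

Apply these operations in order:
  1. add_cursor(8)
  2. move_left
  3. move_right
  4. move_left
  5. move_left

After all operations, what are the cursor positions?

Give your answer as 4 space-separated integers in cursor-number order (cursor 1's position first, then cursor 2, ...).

After op 1 (add_cursor(8)): buffer="fuvhukej" (len 8), cursors c1@1 c2@6 c3@8 c4@8, authorship ........
After op 2 (move_left): buffer="fuvhukej" (len 8), cursors c1@0 c2@5 c3@7 c4@7, authorship ........
After op 3 (move_right): buffer="fuvhukej" (len 8), cursors c1@1 c2@6 c3@8 c4@8, authorship ........
After op 4 (move_left): buffer="fuvhukej" (len 8), cursors c1@0 c2@5 c3@7 c4@7, authorship ........
After op 5 (move_left): buffer="fuvhukej" (len 8), cursors c1@0 c2@4 c3@6 c4@6, authorship ........

Answer: 0 4 6 6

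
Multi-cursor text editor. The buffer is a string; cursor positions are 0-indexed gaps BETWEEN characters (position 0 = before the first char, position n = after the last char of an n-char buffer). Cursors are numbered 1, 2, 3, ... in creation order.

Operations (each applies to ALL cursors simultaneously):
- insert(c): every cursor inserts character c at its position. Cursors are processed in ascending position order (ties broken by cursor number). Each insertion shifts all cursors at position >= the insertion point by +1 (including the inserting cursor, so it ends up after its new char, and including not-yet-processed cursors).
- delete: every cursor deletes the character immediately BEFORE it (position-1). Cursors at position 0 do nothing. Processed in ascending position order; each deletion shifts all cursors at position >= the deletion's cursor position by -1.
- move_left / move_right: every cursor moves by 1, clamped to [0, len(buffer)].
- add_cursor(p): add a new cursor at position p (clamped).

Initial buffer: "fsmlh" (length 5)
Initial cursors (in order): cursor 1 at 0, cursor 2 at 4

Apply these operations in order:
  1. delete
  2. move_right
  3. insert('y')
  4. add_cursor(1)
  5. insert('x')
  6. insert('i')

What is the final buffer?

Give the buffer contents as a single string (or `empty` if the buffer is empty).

Answer: fxiyxismhyxi

Derivation:
After op 1 (delete): buffer="fsmh" (len 4), cursors c1@0 c2@3, authorship ....
After op 2 (move_right): buffer="fsmh" (len 4), cursors c1@1 c2@4, authorship ....
After op 3 (insert('y')): buffer="fysmhy" (len 6), cursors c1@2 c2@6, authorship .1...2
After op 4 (add_cursor(1)): buffer="fysmhy" (len 6), cursors c3@1 c1@2 c2@6, authorship .1...2
After op 5 (insert('x')): buffer="fxyxsmhyx" (len 9), cursors c3@2 c1@4 c2@9, authorship .311...22
After op 6 (insert('i')): buffer="fxiyxismhyxi" (len 12), cursors c3@3 c1@6 c2@12, authorship .33111...222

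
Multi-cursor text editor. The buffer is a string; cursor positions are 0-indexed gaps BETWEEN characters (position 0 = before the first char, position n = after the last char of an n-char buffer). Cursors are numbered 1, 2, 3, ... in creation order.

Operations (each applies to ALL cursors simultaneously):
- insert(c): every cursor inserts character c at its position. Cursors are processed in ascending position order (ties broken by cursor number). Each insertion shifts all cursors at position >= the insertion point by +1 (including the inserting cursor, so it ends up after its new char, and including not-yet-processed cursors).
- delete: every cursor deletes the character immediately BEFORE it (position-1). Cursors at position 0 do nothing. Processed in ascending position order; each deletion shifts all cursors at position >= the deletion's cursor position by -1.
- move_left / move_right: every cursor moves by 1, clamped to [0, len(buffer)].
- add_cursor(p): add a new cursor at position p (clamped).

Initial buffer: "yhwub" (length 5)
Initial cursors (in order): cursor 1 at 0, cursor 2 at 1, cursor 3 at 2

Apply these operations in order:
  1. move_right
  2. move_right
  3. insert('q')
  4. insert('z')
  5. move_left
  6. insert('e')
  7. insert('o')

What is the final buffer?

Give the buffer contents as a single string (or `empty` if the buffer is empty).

After op 1 (move_right): buffer="yhwub" (len 5), cursors c1@1 c2@2 c3@3, authorship .....
After op 2 (move_right): buffer="yhwub" (len 5), cursors c1@2 c2@3 c3@4, authorship .....
After op 3 (insert('q')): buffer="yhqwquqb" (len 8), cursors c1@3 c2@5 c3@7, authorship ..1.2.3.
After op 4 (insert('z')): buffer="yhqzwqzuqzb" (len 11), cursors c1@4 c2@7 c3@10, authorship ..11.22.33.
After op 5 (move_left): buffer="yhqzwqzuqzb" (len 11), cursors c1@3 c2@6 c3@9, authorship ..11.22.33.
After op 6 (insert('e')): buffer="yhqezwqezuqezb" (len 14), cursors c1@4 c2@8 c3@12, authorship ..111.222.333.
After op 7 (insert('o')): buffer="yhqeozwqeozuqeozb" (len 17), cursors c1@5 c2@10 c3@15, authorship ..1111.2222.3333.

Answer: yhqeozwqeozuqeozb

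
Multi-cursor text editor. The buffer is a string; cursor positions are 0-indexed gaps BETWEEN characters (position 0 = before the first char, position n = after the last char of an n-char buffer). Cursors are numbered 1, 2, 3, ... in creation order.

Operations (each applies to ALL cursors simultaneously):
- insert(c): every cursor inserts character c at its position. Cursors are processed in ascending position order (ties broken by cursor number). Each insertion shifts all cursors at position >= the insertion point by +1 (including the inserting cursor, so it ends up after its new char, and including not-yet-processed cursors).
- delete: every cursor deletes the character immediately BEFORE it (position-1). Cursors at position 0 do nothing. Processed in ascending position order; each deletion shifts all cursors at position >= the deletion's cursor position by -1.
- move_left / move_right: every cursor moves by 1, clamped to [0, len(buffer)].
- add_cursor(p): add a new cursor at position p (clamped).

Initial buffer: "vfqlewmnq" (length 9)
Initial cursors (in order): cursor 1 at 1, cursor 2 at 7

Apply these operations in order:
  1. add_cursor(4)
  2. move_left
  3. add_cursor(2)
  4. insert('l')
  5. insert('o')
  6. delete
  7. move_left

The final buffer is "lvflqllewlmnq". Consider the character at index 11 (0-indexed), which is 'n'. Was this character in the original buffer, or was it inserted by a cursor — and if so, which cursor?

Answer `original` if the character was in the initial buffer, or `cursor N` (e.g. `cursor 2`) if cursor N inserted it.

After op 1 (add_cursor(4)): buffer="vfqlewmnq" (len 9), cursors c1@1 c3@4 c2@7, authorship .........
After op 2 (move_left): buffer="vfqlewmnq" (len 9), cursors c1@0 c3@3 c2@6, authorship .........
After op 3 (add_cursor(2)): buffer="vfqlewmnq" (len 9), cursors c1@0 c4@2 c3@3 c2@6, authorship .........
After op 4 (insert('l')): buffer="lvflqllewlmnq" (len 13), cursors c1@1 c4@4 c3@6 c2@10, authorship 1..4.3...2...
After op 5 (insert('o')): buffer="lovfloqlolewlomnq" (len 17), cursors c1@2 c4@6 c3@9 c2@14, authorship 11..44.33...22...
After op 6 (delete): buffer="lvflqllewlmnq" (len 13), cursors c1@1 c4@4 c3@6 c2@10, authorship 1..4.3...2...
After op 7 (move_left): buffer="lvflqllewlmnq" (len 13), cursors c1@0 c4@3 c3@5 c2@9, authorship 1..4.3...2...
Authorship (.=original, N=cursor N): 1 . . 4 . 3 . . . 2 . . .
Index 11: author = original

Answer: original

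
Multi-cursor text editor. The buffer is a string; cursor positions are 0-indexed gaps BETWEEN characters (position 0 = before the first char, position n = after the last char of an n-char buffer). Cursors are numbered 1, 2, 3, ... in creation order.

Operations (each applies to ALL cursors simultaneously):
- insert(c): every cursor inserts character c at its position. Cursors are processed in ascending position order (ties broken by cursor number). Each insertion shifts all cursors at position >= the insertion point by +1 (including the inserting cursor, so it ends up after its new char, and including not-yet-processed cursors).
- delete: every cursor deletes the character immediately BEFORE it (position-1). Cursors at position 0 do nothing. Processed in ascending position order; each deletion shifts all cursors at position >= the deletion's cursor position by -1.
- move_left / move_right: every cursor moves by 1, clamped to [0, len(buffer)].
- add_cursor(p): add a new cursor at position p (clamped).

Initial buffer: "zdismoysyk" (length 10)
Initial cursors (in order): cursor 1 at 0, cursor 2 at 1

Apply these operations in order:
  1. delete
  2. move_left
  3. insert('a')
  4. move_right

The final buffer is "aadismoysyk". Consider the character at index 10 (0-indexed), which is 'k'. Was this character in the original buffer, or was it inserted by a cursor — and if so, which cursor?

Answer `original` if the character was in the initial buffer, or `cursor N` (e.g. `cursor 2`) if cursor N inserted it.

Answer: original

Derivation:
After op 1 (delete): buffer="dismoysyk" (len 9), cursors c1@0 c2@0, authorship .........
After op 2 (move_left): buffer="dismoysyk" (len 9), cursors c1@0 c2@0, authorship .........
After op 3 (insert('a')): buffer="aadismoysyk" (len 11), cursors c1@2 c2@2, authorship 12.........
After op 4 (move_right): buffer="aadismoysyk" (len 11), cursors c1@3 c2@3, authorship 12.........
Authorship (.=original, N=cursor N): 1 2 . . . . . . . . .
Index 10: author = original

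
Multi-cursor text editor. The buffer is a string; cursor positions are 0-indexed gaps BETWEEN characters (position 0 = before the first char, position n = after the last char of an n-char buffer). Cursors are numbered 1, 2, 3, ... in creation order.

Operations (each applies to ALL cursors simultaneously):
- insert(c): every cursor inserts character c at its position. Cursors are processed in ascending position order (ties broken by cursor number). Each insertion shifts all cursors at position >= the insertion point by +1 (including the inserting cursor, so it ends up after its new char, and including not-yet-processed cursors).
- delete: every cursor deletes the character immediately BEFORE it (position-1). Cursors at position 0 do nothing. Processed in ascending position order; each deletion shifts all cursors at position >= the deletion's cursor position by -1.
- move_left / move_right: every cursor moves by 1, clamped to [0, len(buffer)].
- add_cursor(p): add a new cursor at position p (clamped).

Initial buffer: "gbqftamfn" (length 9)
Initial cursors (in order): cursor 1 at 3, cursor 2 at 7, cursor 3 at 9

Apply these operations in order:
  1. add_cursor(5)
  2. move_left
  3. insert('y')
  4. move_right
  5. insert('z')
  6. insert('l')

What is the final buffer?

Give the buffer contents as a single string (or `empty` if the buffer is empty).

After op 1 (add_cursor(5)): buffer="gbqftamfn" (len 9), cursors c1@3 c4@5 c2@7 c3@9, authorship .........
After op 2 (move_left): buffer="gbqftamfn" (len 9), cursors c1@2 c4@4 c2@6 c3@8, authorship .........
After op 3 (insert('y')): buffer="gbyqfytaymfyn" (len 13), cursors c1@3 c4@6 c2@9 c3@12, authorship ..1..4..2..3.
After op 4 (move_right): buffer="gbyqfytaymfyn" (len 13), cursors c1@4 c4@7 c2@10 c3@13, authorship ..1..4..2..3.
After op 5 (insert('z')): buffer="gbyqzfytzaymzfynz" (len 17), cursors c1@5 c4@9 c2@13 c3@17, authorship ..1.1.4.4.2.2.3.3
After op 6 (insert('l')): buffer="gbyqzlfytzlaymzlfynzl" (len 21), cursors c1@6 c4@11 c2@16 c3@21, authorship ..1.11.4.44.2.22.3.33

Answer: gbyqzlfytzlaymzlfynzl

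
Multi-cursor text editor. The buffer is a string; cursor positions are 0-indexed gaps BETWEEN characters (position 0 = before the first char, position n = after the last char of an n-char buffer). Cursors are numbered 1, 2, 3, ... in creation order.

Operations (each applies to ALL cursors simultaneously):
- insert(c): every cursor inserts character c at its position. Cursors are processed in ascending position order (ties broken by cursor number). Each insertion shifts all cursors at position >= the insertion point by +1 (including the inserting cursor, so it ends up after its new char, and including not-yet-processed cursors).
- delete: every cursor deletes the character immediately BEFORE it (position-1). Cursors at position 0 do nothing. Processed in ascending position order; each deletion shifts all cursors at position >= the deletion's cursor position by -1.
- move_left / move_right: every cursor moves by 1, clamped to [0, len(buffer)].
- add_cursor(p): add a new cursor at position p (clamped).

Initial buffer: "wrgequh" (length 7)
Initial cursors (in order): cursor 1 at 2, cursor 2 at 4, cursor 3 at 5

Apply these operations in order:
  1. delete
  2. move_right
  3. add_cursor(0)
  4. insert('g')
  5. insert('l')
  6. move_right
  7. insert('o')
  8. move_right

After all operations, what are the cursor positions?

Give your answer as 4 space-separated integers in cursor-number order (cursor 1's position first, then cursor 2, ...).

Answer: 10 16 16 5

Derivation:
After op 1 (delete): buffer="wguh" (len 4), cursors c1@1 c2@2 c3@2, authorship ....
After op 2 (move_right): buffer="wguh" (len 4), cursors c1@2 c2@3 c3@3, authorship ....
After op 3 (add_cursor(0)): buffer="wguh" (len 4), cursors c4@0 c1@2 c2@3 c3@3, authorship ....
After op 4 (insert('g')): buffer="gwgguggh" (len 8), cursors c4@1 c1@4 c2@7 c3@7, authorship 4..1.23.
After op 5 (insert('l')): buffer="glwggluggllh" (len 12), cursors c4@2 c1@6 c2@11 c3@11, authorship 44..11.2323.
After op 6 (move_right): buffer="glwggluggllh" (len 12), cursors c4@3 c1@7 c2@12 c3@12, authorship 44..11.2323.
After op 7 (insert('o')): buffer="glwoggluoggllhoo" (len 16), cursors c4@4 c1@9 c2@16 c3@16, authorship 44.4.11.12323.23
After op 8 (move_right): buffer="glwoggluoggllhoo" (len 16), cursors c4@5 c1@10 c2@16 c3@16, authorship 44.4.11.12323.23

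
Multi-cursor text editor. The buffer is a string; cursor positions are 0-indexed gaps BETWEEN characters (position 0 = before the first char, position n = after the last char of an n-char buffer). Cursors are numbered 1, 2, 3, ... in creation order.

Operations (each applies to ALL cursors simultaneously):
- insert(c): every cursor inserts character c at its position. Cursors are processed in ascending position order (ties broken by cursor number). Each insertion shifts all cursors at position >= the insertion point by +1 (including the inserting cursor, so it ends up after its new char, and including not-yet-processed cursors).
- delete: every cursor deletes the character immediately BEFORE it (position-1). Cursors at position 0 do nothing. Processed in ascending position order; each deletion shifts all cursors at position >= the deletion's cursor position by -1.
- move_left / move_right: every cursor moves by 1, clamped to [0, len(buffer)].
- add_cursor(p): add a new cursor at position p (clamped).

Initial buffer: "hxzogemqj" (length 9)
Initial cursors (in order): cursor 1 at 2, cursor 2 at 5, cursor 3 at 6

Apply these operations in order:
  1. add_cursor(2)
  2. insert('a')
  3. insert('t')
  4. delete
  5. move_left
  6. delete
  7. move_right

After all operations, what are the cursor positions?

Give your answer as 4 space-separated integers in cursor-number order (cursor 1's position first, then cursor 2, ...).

Answer: 2 5 6 2

Derivation:
After op 1 (add_cursor(2)): buffer="hxzogemqj" (len 9), cursors c1@2 c4@2 c2@5 c3@6, authorship .........
After op 2 (insert('a')): buffer="hxaazogaeamqj" (len 13), cursors c1@4 c4@4 c2@8 c3@10, authorship ..14...2.3...
After op 3 (insert('t')): buffer="hxaattzogateatmqj" (len 17), cursors c1@6 c4@6 c2@11 c3@14, authorship ..1414...22.33...
After op 4 (delete): buffer="hxaazogaeamqj" (len 13), cursors c1@4 c4@4 c2@8 c3@10, authorship ..14...2.3...
After op 5 (move_left): buffer="hxaazogaeamqj" (len 13), cursors c1@3 c4@3 c2@7 c3@9, authorship ..14...2.3...
After op 6 (delete): buffer="hazoaamqj" (len 9), cursors c1@1 c4@1 c2@4 c3@5, authorship .4..23...
After op 7 (move_right): buffer="hazoaamqj" (len 9), cursors c1@2 c4@2 c2@5 c3@6, authorship .4..23...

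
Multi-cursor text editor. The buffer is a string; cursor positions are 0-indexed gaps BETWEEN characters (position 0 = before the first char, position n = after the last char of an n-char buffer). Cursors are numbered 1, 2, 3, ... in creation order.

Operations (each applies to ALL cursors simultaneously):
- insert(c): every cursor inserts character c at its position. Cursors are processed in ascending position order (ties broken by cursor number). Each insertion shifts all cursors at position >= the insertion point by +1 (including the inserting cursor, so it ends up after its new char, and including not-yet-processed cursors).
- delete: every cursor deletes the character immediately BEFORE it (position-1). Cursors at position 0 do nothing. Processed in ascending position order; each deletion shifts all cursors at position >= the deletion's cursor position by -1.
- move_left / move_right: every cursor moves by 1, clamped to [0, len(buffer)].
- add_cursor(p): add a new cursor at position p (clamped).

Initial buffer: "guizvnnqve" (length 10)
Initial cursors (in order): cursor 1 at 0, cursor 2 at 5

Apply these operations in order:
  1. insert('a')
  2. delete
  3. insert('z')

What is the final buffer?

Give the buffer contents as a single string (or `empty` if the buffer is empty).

After op 1 (insert('a')): buffer="aguizvannqve" (len 12), cursors c1@1 c2@7, authorship 1.....2.....
After op 2 (delete): buffer="guizvnnqve" (len 10), cursors c1@0 c2@5, authorship ..........
After op 3 (insert('z')): buffer="zguizvznnqve" (len 12), cursors c1@1 c2@7, authorship 1.....2.....

Answer: zguizvznnqve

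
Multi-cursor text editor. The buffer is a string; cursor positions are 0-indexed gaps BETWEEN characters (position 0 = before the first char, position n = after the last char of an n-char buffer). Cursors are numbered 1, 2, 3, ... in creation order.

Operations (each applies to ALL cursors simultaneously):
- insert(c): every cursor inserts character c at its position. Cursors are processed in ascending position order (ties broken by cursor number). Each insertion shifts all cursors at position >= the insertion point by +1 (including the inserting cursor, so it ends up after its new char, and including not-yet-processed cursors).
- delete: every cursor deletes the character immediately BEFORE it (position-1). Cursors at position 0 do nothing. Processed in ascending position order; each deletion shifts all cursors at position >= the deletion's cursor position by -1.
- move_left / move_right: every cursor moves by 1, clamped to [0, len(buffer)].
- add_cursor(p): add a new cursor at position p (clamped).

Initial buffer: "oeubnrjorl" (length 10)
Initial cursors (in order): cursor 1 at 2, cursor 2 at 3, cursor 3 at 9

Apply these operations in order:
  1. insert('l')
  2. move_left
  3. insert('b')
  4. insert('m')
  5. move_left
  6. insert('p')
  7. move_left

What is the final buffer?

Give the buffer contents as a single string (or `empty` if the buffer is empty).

After op 1 (insert('l')): buffer="oelulbnrjorll" (len 13), cursors c1@3 c2@5 c3@12, authorship ..1.2......3.
After op 2 (move_left): buffer="oelulbnrjorll" (len 13), cursors c1@2 c2@4 c3@11, authorship ..1.2......3.
After op 3 (insert('b')): buffer="oeblublbnrjorbll" (len 16), cursors c1@3 c2@6 c3@14, authorship ..11.22......33.
After op 4 (insert('m')): buffer="oebmlubmlbnrjorbmll" (len 19), cursors c1@4 c2@8 c3@17, authorship ..111.222......333.
After op 5 (move_left): buffer="oebmlubmlbnrjorbmll" (len 19), cursors c1@3 c2@7 c3@16, authorship ..111.222......333.
After op 6 (insert('p')): buffer="oebpmlubpmlbnrjorbpmll" (len 22), cursors c1@4 c2@9 c3@19, authorship ..1111.2222......3333.
After op 7 (move_left): buffer="oebpmlubpmlbnrjorbpmll" (len 22), cursors c1@3 c2@8 c3@18, authorship ..1111.2222......3333.

Answer: oebpmlubpmlbnrjorbpmll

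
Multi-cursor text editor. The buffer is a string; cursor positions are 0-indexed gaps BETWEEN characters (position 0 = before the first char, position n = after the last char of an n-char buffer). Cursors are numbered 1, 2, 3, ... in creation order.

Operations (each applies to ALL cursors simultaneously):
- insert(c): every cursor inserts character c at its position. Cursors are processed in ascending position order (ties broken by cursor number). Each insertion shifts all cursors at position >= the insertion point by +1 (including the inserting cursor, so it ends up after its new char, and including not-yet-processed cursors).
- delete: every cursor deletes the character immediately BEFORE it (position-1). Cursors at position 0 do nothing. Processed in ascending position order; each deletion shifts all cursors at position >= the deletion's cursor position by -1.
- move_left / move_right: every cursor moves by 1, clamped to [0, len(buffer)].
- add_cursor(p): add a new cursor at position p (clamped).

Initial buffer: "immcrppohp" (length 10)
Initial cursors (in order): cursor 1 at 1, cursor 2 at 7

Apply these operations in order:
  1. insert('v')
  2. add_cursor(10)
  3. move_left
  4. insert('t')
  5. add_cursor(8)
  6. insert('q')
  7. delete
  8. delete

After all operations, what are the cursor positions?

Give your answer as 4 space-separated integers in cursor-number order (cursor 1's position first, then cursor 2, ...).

Answer: 1 7 8 6

Derivation:
After op 1 (insert('v')): buffer="ivmmcrppvohp" (len 12), cursors c1@2 c2@9, authorship .1......2...
After op 2 (add_cursor(10)): buffer="ivmmcrppvohp" (len 12), cursors c1@2 c2@9 c3@10, authorship .1......2...
After op 3 (move_left): buffer="ivmmcrppvohp" (len 12), cursors c1@1 c2@8 c3@9, authorship .1......2...
After op 4 (insert('t')): buffer="itvmmcrpptvtohp" (len 15), cursors c1@2 c2@10 c3@12, authorship .11......223...
After op 5 (add_cursor(8)): buffer="itvmmcrpptvtohp" (len 15), cursors c1@2 c4@8 c2@10 c3@12, authorship .11......223...
After op 6 (insert('q')): buffer="itqvmmcrpqptqvtqohp" (len 19), cursors c1@3 c4@10 c2@13 c3@16, authorship .111.....4.22233...
After op 7 (delete): buffer="itvmmcrpptvtohp" (len 15), cursors c1@2 c4@8 c2@10 c3@12, authorship .11......223...
After op 8 (delete): buffer="ivmmcrpvohp" (len 11), cursors c1@1 c4@6 c2@7 c3@8, authorship .1.....2...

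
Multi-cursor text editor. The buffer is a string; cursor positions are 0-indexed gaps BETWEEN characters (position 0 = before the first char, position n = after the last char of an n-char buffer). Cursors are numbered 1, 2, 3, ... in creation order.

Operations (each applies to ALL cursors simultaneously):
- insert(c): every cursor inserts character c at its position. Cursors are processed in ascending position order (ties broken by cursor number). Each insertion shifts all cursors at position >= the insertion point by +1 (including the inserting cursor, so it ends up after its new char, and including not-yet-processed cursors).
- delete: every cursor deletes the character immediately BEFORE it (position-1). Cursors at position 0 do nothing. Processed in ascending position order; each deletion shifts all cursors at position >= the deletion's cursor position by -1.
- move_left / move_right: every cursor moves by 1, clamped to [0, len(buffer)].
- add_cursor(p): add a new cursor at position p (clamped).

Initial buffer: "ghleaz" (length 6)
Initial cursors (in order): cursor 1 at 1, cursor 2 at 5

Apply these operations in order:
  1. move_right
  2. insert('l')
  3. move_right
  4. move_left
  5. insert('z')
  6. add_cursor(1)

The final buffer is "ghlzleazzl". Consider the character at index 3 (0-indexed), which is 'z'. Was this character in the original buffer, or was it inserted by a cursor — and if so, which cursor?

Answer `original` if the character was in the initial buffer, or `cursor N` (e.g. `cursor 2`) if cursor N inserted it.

After op 1 (move_right): buffer="ghleaz" (len 6), cursors c1@2 c2@6, authorship ......
After op 2 (insert('l')): buffer="ghlleazl" (len 8), cursors c1@3 c2@8, authorship ..1....2
After op 3 (move_right): buffer="ghlleazl" (len 8), cursors c1@4 c2@8, authorship ..1....2
After op 4 (move_left): buffer="ghlleazl" (len 8), cursors c1@3 c2@7, authorship ..1....2
After op 5 (insert('z')): buffer="ghlzleazzl" (len 10), cursors c1@4 c2@9, authorship ..11....22
After op 6 (add_cursor(1)): buffer="ghlzleazzl" (len 10), cursors c3@1 c1@4 c2@9, authorship ..11....22
Authorship (.=original, N=cursor N): . . 1 1 . . . . 2 2
Index 3: author = 1

Answer: cursor 1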